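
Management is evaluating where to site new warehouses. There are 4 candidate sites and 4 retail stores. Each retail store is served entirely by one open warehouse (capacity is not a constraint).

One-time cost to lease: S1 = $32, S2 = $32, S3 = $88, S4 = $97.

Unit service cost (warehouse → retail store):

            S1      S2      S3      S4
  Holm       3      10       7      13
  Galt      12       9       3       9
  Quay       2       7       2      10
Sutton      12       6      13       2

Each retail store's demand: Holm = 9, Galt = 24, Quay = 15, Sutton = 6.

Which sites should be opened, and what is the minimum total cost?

Open S1, S2 and S3; minimum total cost 317.

For any fixed open set, each retail store goes to its cheapest open site; total = fixed + service.
{S1, S2, S3}: Holm→S1 3·9=27, Galt→S3 3·24=72, Quay→S1 2·15=30, Sutton→S2 6·6=36. Service 165; fixed 152; total 317.
{S1, S3}: service 201 + fixed 120 = 321
{S2, S3}: service 201 + fixed 120 = 321
{S1, S2, S3, S4}: Holm→S1 3·9=27, Galt→S3 3·24=72, Quay→S1 2·15=30, Sutton→S4 2·6=12. Service 141; fixed 249; total 390.
(All 15 nonempty subsets were checked; S1, S2 and S3 is lowest.)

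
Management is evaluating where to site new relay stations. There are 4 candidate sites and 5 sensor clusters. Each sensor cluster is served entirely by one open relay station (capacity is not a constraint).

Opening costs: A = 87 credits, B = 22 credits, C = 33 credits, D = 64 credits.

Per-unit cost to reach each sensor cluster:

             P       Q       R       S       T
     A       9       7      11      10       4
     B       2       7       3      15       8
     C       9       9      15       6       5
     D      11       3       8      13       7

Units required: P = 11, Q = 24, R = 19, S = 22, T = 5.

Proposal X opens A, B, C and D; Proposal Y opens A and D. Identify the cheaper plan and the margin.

Proposal X: {A, B, C, D}: P→B 2·11=22, Q→D 3·24=72, R→B 3·19=57, S→C 6·22=132, T→A 4·5=20. Service 303; fixed 206; total 509.
Proposal Y: {A, D}: P→A 9·11=99, Q→D 3·24=72, R→D 8·19=152, S→A 10·22=220, T→A 4·5=20. Service 563; fixed 151; total 714.
Difference: |509 − 714| = 205.

Proposal X is cheaper by 205.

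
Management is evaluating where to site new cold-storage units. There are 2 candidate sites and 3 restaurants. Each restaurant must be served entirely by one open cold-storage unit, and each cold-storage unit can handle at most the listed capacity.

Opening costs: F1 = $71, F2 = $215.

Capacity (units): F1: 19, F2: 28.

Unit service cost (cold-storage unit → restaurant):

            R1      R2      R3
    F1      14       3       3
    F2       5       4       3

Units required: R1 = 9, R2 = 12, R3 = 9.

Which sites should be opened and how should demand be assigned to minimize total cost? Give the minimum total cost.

Open {F1, F2}: R1→F2 5·9=45, R2→F1 3·12=36, R3→F2 3·9=27.
Loads: F1 carries 12/19, F2 carries 18/28. Service 108; fixed 286; total 394.
Next best feasible plan costs 406.

Minimum total cost: 394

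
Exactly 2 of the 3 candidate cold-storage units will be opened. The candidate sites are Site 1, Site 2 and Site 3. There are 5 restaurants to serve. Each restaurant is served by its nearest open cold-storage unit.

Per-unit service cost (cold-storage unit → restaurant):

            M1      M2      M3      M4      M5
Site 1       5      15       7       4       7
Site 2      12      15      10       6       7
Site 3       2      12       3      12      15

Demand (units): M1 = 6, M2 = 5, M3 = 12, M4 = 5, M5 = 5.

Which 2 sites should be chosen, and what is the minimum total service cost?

Choose Site 1 and Site 3; total service cost 163.

With exactly 2 open, each restaurant uses its cheapest among the chosen.
{Site 1, Site 3}: M1→Site 3 2·6=12, M2→Site 3 12·5=60, M3→Site 3 3·12=36, M4→Site 1 4·5=20, M5→Site 1 7·5=35. Service cost 163.
{Site 2, Site 3}: service cost 173
{Site 1, Site 2}: service cost 244
Among all 3 size-2 choices, {Site 1, Site 3} is lowest.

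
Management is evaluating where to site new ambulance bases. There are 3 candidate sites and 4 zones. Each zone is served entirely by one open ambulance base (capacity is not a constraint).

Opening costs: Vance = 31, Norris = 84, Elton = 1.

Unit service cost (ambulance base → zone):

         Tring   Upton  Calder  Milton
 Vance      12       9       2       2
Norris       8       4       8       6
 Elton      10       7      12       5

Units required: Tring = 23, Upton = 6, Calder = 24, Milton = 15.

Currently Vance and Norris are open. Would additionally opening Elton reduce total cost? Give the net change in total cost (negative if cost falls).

Current service cost with {Vance, Norris}: 286.
Adding Elton: each zone re-picks its cheapest; new service cost 286, saving 0.
Extra fixed cost: 1. Net change = 1 − 0 = 1.
(Totals: 401 → 402.)

No — net change +1 (cost rises by 1).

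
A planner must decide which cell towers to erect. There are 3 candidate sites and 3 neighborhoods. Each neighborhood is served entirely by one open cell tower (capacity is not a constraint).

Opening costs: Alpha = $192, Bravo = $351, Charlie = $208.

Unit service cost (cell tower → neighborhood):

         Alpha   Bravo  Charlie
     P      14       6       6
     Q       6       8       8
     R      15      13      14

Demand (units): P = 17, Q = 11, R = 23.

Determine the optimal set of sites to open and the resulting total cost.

For any fixed open set, each neighborhood goes to its cheapest open site; total = fixed + service.
{Charlie}: P→Charlie 6·17=102, Q→Charlie 8·11=88, R→Charlie 14·23=322. Service 512; fixed 208; total 720.
{Bravo}: P→Bravo 6·17=102, Q→Bravo 8·11=88, R→Bravo 13·23=299. Service 489; fixed 351; total 840.
{Alpha}: P→Alpha 14·17=238, Q→Alpha 6·11=66, R→Alpha 15·23=345. Service 649; fixed 192; total 841.
{Alpha, Bravo, Charlie}: P→Bravo 6·17=102, Q→Alpha 6·11=66, R→Bravo 13·23=299. Service 467; fixed 751; total 1218.
No other subset beats 720.

Open Charlie only; minimum total cost 720.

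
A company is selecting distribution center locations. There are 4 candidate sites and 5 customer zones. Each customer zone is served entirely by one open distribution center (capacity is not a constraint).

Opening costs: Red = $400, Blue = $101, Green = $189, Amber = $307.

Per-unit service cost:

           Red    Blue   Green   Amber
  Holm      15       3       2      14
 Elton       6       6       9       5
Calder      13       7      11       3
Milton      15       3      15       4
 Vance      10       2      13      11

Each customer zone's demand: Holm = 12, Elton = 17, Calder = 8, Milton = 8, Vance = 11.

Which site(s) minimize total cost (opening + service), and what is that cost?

For any fixed open set, each customer zone goes to its cheapest open site; total = fixed + service.
{Blue}: Holm→Blue 3·12=36, Elton→Blue 6·17=102, Calder→Blue 7·8=56, Milton→Blue 3·8=24, Vance→Blue 2·11=22. Service 240; fixed 101; total 341.
{Blue, Green}: Holm→Green 2·12=24, Elton→Blue 6·17=102, Calder→Blue 7·8=56, Milton→Blue 3·8=24, Vance→Blue 2·11=22. Service 228; fixed 290; total 518.
{Blue, Amber}: service 191 + fixed 408 = 599
{Red, Blue, Green, Amber}: Holm→Green 2·12=24, Elton→Amber 5·17=85, Calder→Amber 3·8=24, Milton→Blue 3·8=24, Vance→Blue 2·11=22. Service 179; fixed 997; total 1176.
No other subset beats 341.

Open Blue only; minimum total cost 341.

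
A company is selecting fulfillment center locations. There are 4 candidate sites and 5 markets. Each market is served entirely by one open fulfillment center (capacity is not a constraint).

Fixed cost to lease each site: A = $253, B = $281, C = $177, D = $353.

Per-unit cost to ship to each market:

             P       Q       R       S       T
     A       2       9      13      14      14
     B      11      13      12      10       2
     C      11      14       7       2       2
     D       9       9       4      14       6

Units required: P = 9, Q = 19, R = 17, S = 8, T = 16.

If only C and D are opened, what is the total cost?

Total cost: 898

Each market is assigned to its cheapest site among the open ones.
{C, D}: P→D 9·9=81, Q→D 9·19=171, R→D 4·17=68, S→C 2·8=16, T→C 2·16=32. Service 368; fixed 530; total 898.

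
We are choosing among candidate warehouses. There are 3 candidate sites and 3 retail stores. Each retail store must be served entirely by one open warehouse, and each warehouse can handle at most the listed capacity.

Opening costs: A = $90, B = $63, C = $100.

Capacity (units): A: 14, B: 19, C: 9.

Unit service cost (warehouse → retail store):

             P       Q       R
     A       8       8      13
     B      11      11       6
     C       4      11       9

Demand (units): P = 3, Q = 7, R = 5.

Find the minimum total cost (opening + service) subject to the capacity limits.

Minimum total cost: 203

Open {B}: P→B 11·3=33, Q→B 11·7=77, R→B 6·5=30.
Loads: B carries 15/19. Service 140; fixed 63; total 203.
Next best feasible plan costs 263.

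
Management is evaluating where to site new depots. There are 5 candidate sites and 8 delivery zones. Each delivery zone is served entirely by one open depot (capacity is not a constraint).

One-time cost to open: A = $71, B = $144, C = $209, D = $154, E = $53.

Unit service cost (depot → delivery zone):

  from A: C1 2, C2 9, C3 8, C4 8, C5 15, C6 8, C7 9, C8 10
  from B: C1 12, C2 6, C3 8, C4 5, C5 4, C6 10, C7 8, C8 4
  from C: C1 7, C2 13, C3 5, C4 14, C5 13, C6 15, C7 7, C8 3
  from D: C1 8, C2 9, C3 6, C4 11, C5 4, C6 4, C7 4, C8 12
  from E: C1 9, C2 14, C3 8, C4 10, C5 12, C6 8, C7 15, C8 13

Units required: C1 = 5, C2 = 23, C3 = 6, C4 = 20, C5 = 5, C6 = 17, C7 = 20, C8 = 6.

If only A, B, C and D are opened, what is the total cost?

Total cost: 1042

Each delivery zone is assigned to its cheapest site among the open ones.
{A, B, C, D}: C1→A 2·5=10, C2→B 6·23=138, C3→C 5·6=30, C4→B 5·20=100, C5→B 4·5=20, C6→D 4·17=68, C7→D 4·20=80, C8→C 3·6=18. Service 464; fixed 578; total 1042.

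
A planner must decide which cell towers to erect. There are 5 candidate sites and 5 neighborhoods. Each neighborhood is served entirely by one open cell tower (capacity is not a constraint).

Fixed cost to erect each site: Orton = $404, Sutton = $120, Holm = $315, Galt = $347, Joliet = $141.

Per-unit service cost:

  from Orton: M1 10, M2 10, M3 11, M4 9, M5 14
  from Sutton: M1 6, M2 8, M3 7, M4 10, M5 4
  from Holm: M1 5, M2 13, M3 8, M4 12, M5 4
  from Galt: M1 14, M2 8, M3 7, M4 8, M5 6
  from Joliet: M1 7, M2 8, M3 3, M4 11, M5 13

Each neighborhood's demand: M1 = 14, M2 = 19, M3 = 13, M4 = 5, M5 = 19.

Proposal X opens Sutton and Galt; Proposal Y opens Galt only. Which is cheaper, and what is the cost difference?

Proposal X: {Sutton, Galt}: M1→Sutton 6·14=84, M2→Sutton 8·19=152, M3→Sutton 7·13=91, M4→Galt 8·5=40, M5→Sutton 4·19=76. Service 443; fixed 467; total 910.
Proposal Y: {Galt}: M1→Galt 14·14=196, M2→Galt 8·19=152, M3→Galt 7·13=91, M4→Galt 8·5=40, M5→Galt 6·19=114. Service 593; fixed 347; total 940.
Difference: |910 − 940| = 30.

Proposal X is cheaper by 30.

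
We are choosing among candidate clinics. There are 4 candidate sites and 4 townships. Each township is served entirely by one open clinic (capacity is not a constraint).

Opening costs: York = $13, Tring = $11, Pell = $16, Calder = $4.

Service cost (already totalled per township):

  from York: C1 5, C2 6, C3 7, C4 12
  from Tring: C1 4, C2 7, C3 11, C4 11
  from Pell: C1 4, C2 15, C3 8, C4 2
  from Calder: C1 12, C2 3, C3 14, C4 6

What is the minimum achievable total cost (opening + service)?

Minimum total cost: 37

For any fixed open set, each township goes to its cheapest open site; total = fixed + service.
{Pell, Calder}: C1→Pell 4, C2→Calder 3, C3→Pell 8, C4→Pell 2. Service 17; fixed 20; total 37.
{York, Calder}: service 21 + fixed 17 = 38
{Tring, Calder}: C1→Tring 4, C2→Calder 3, C3→Tring 11, C4→Calder 6. Service 24; fixed 15; total 39.
{York, Tring, Pell, Calder}: C1→Tring 4, C2→Calder 3, C3→York 7, C4→Pell 2. Service 16; fixed 44; total 60.
No other subset beats 37.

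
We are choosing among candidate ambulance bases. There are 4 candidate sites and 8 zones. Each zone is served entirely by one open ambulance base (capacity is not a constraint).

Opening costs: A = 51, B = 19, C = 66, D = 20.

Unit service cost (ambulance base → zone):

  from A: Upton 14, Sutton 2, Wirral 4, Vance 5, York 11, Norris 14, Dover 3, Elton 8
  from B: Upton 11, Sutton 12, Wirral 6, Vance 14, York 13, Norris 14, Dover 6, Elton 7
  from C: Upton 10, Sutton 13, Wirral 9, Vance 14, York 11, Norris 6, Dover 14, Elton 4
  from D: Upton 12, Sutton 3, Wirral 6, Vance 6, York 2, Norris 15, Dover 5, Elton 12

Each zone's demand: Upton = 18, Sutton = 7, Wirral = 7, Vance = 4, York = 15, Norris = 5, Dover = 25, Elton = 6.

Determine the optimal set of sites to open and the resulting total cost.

Open A, C and D; minimum total cost 538.

For any fixed open set, each zone goes to its cheapest open site; total = fixed + service.
{A, C, D}: Upton→C 10·18=180, Sutton→A 2·7=14, Wirral→A 4·7=28, Vance→A 5·4=20, York→D 2·15=30, Norris→C 6·5=30, Dover→A 3·25=75, Elton→C 4·6=24. Service 401; fixed 137; total 538.
{A, B, C, D}: service 401 + fixed 156 = 557
{C, D}: Upton→C 10·18=180, Sutton→D 3·7=21, Wirral→D 6·7=42, Vance→D 6·4=24, York→D 2·15=30, Norris→C 6·5=30, Dover→D 5·25=125, Elton→C 4·6=24. Service 476; fixed 86; total 562.
{B}: service 837 + fixed 19 = 856
No other subset beats 538.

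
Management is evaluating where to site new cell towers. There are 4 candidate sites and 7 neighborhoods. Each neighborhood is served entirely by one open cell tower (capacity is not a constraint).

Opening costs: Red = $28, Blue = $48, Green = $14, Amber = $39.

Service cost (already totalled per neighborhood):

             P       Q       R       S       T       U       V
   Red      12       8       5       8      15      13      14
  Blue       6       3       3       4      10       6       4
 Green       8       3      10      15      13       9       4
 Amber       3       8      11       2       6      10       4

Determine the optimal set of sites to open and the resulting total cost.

Open Green only; minimum total cost 76.

For any fixed open set, each neighborhood goes to its cheapest open site; total = fixed + service.
{Green}: P→Green 8, Q→Green 3, R→Green 10, S→Green 15, T→Green 13, U→Green 9, V→Green 4. Service 62; fixed 14; total 76.
{Amber}: P→Amber 3, Q→Amber 8, R→Amber 11, S→Amber 2, T→Amber 6, U→Amber 10, V→Amber 4. Service 44; fixed 39; total 83.
{Blue}: P→Blue 6, Q→Blue 3, R→Blue 3, S→Blue 4, T→Blue 10, U→Blue 6, V→Blue 4. Service 36; fixed 48; total 84.
{Red, Blue, Green, Amber}: service 27 + fixed 129 = 156
No other subset beats 76.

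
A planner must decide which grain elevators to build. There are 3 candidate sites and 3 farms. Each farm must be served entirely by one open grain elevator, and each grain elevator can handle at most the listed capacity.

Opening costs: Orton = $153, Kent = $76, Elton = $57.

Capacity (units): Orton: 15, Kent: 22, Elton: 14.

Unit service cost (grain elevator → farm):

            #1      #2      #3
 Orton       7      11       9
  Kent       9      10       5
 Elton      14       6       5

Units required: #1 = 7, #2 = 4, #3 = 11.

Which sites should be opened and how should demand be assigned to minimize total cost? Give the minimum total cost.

Minimum total cost: 234

Open {Kent}: #1→Kent 9·7=63, #2→Kent 10·4=40, #3→Kent 5·11=55.
Loads: Kent carries 22/22. Service 158; fixed 76; total 234.
Next best feasible plan costs 275.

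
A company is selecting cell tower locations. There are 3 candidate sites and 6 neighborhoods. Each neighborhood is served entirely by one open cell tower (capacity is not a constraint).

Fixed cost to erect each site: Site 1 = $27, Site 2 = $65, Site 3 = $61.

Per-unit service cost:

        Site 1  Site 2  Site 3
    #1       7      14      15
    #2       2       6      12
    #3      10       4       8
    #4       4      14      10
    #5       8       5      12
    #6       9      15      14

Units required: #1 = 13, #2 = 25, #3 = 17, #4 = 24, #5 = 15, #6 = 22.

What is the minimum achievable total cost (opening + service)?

For any fixed open set, each neighborhood goes to its cheapest open site; total = fixed + service.
{Site 1, Site 2}: #1→Site 1 7·13=91, #2→Site 1 2·25=50, #3→Site 2 4·17=68, #4→Site 1 4·24=96, #5→Site 2 5·15=75, #6→Site 1 9·22=198. Service 578; fixed 92; total 670.
{Site 1, Site 2, Site 3}: #1→Site 1 7·13=91, #2→Site 1 2·25=50, #3→Site 2 4·17=68, #4→Site 1 4·24=96, #5→Site 2 5·15=75, #6→Site 1 9·22=198. Service 578; fixed 153; total 731.
{Site 1}: service 725 + fixed 27 = 752
(All 7 nonempty subsets were checked; Site 1 and Site 2 is lowest.)

Minimum total cost: 670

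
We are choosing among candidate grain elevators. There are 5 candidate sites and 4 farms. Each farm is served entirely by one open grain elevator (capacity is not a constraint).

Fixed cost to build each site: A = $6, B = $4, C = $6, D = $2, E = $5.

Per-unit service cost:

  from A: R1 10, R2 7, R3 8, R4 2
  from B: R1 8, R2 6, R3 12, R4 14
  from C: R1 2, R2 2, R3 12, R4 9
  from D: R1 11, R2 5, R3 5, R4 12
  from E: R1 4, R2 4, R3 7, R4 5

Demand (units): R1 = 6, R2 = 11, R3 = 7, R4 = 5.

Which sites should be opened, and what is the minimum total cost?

Open A, C and D; minimum total cost 93.

For any fixed open set, each farm goes to its cheapest open site; total = fixed + service.
{A, C, D}: R1→C 2·6=12, R2→C 2·11=22, R3→D 5·7=35, R4→A 2·5=10. Service 79; fixed 14; total 93.
{A, B, C, D}: service 79 + fixed 18 = 97
{A, C, D, E}: R1→C 2·6=12, R2→C 2·11=22, R3→D 5·7=35, R4→A 2·5=10. Service 79; fixed 19; total 98.
{A, B, C, D, E}: R1→C 2·6=12, R2→C 2·11=22, R3→D 5·7=35, R4→A 2·5=10. Service 79; fixed 23; total 102.
No other subset beats 93.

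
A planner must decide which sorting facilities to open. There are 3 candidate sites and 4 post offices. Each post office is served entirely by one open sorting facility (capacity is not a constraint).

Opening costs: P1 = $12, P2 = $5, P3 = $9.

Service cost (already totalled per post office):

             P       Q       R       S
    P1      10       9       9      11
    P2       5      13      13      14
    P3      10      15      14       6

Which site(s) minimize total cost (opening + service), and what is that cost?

For any fixed open set, each post office goes to its cheapest open site; total = fixed + service.
{P2}: P→P2 5, Q→P2 13, R→P2 13, S→P2 14. Service 45; fixed 5; total 50.
{P1}: service 39 + fixed 12 = 51
{P1, P2}: service 34 + fixed 17 = 51
{P1, P2, P3}: P→P2 5, Q→P1 9, R→P1 9, S→P3 6. Service 29; fixed 26; total 55.
No other subset beats 50.

Open P2 only; minimum total cost 50.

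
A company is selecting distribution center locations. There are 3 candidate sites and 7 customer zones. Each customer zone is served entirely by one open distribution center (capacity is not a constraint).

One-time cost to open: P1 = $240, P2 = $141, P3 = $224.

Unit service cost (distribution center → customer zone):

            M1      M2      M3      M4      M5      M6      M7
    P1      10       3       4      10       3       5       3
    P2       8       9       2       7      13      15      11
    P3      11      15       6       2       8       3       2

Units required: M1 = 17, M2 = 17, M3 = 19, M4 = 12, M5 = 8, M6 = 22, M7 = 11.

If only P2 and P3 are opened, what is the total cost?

Total cost: 868

Each customer zone is assigned to its cheapest site among the open ones.
{P2, P3}: M1→P2 8·17=136, M2→P2 9·17=153, M3→P2 2·19=38, M4→P3 2·12=24, M5→P3 8·8=64, M6→P3 3·22=66, M7→P3 2·11=22. Service 503; fixed 365; total 868.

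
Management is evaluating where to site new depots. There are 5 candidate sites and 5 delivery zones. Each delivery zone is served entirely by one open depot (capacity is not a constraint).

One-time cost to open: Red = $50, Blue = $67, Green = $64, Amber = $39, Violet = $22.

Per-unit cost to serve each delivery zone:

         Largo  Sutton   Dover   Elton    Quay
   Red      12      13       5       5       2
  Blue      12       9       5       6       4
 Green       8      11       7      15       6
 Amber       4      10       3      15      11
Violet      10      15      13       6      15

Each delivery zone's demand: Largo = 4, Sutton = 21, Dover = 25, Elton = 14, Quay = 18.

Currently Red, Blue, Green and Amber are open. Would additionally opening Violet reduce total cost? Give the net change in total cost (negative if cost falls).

Current service cost with {Red, Blue, Green, Amber}: 386.
Adding Violet: each delivery zone re-picks its cheapest; new service cost 386, saving 0.
Extra fixed cost: 22. Net change = 22 − 0 = 22.
(Totals: 606 → 628.)

No — net change +22 (cost rises by 22).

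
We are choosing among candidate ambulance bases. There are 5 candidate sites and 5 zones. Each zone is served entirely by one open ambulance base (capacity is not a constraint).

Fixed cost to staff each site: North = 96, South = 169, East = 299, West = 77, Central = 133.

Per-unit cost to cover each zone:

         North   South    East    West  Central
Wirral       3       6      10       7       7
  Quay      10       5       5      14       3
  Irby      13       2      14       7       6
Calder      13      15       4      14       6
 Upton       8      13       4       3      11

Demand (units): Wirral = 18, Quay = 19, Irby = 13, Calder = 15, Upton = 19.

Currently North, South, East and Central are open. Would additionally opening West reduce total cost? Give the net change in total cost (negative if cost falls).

No — net change +58 (cost rises by 58).

Current service cost with {North, South, East, Central}: 273.
Adding West: each zone re-picks its cheapest; new service cost 254, saving 19.
Extra fixed cost: 77. Net change = 77 − 19 = 58.
(Totals: 970 → 1028.)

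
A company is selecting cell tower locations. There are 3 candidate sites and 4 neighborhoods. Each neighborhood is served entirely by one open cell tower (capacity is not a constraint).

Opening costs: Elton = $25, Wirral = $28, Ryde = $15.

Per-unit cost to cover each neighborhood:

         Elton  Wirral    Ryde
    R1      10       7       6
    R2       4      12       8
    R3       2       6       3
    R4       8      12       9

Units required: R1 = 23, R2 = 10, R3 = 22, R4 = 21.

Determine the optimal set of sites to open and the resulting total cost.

Open Elton and Ryde; minimum total cost 430.

For any fixed open set, each neighborhood goes to its cheapest open site; total = fixed + service.
{Elton, Ryde}: R1→Ryde 6·23=138, R2→Elton 4·10=40, R3→Elton 2·22=44, R4→Elton 8·21=168. Service 390; fixed 40; total 430.
{Elton, Wirral, Ryde}: R1→Ryde 6·23=138, R2→Elton 4·10=40, R3→Elton 2·22=44, R4→Elton 8·21=168. Service 390; fixed 68; total 458.
{Elton, Wirral}: R1→Wirral 7·23=161, R2→Elton 4·10=40, R3→Elton 2·22=44, R4→Elton 8·21=168. Service 413; fixed 53; total 466.
{Ryde}: R1→Ryde 6·23=138, R2→Ryde 8·10=80, R3→Ryde 3·22=66, R4→Ryde 9·21=189. Service 473; fixed 15; total 488.
No other subset beats 430.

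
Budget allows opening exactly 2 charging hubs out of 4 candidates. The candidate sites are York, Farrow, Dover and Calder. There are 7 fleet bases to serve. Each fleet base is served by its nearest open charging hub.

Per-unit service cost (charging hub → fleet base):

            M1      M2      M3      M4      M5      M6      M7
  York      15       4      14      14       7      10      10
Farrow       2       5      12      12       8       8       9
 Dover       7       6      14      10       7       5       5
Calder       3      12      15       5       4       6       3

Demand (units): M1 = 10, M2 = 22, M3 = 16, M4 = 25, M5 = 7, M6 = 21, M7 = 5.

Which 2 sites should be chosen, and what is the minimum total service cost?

With exactly 2 open, each fleet base uses its cheapest among the chosen.
{Farrow, Calder}: M1→Farrow 2·10=20, M2→Farrow 5·22=110, M3→Farrow 12·16=192, M4→Calder 5·25=125, M5→Calder 4·7=28, M6→Calder 6·21=126, M7→Calder 3·5=15. Service cost 616.
{York, Calder}: service cost 636
{Dover, Calder}: service cost 659
Among all 6 size-2 choices, {Farrow, Calder} is lowest.

Choose Farrow and Calder; total service cost 616.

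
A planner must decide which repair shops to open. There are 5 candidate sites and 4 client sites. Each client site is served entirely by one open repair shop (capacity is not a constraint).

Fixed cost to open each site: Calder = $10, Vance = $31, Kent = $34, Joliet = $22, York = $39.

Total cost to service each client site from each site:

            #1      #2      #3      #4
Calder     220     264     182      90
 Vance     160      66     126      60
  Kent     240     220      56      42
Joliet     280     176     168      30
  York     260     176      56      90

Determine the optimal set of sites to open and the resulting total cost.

Open Vance and Kent; minimum total cost 389.

For any fixed open set, each client site goes to its cheapest open site; total = fixed + service.
{Vance, Kent}: #1→Vance 160, #2→Vance 66, #3→Kent 56, #4→Kent 42. Service 324; fixed 65; total 389.
{Calder, Vance, Kent}: #1→Vance 160, #2→Vance 66, #3→Kent 56, #4→Kent 42. Service 324; fixed 75; total 399.
{Vance, Kent, Joliet}: #1→Vance 160, #2→Vance 66, #3→Kent 56, #4→Joliet 30. Service 312; fixed 87; total 399.
{Calder, Vance, Kent, Joliet, York}: #1→Vance 160, #2→Vance 66, #3→Kent 56, #4→Joliet 30. Service 312; fixed 136; total 448.
No other subset beats 389.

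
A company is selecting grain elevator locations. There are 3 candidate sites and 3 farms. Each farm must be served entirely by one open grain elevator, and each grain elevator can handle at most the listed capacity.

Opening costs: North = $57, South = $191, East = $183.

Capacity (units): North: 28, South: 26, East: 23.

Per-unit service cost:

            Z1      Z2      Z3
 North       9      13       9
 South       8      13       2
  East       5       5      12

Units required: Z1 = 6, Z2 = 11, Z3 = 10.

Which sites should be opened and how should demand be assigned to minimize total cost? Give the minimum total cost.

Minimum total cost: 344

Open {North}: Z1→North 9·6=54, Z2→North 13·11=143, Z3→North 9·10=90.
Loads: North carries 27/28. Service 287; fixed 57; total 344.
Next best feasible plan costs 415.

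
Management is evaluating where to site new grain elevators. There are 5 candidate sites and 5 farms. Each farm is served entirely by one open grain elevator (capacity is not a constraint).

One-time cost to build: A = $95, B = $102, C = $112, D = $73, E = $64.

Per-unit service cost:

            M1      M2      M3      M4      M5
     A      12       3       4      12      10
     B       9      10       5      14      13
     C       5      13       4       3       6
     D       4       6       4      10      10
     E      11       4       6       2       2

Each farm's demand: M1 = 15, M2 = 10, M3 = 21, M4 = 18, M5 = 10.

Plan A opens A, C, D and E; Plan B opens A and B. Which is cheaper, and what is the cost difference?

Plan A: {A, C, D, E}: M1→D 4·15=60, M2→A 3·10=30, M3→A 4·21=84, M4→E 2·18=36, M5→E 2·10=20. Service 230; fixed 344; total 574.
Plan B: {A, B}: M1→B 9·15=135, M2→A 3·10=30, M3→A 4·21=84, M4→A 12·18=216, M5→A 10·10=100. Service 565; fixed 197; total 762.
Difference: |574 − 762| = 188.

Plan A is cheaper by 188.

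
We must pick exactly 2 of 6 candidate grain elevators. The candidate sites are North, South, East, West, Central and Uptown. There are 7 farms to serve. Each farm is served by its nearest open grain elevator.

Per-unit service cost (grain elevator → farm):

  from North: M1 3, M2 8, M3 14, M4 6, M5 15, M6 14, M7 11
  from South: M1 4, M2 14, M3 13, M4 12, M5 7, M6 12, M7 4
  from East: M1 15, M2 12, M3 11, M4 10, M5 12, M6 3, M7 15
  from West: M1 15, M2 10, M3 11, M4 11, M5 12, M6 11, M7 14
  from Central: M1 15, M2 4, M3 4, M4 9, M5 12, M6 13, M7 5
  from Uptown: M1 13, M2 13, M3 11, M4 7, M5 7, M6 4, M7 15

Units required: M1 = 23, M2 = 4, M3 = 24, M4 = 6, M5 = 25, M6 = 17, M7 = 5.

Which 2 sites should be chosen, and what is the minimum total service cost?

With exactly 2 open, each farm uses its cheapest among the chosen.
{South, Central}: M1→South 4·23=92, M2→Central 4·4=16, M3→Central 4·24=96, M4→Central 9·6=54, M5→South 7·25=175, M6→South 12·17=204, M7→South 4·5=20. Service cost 657.
{North, Uptown}: service cost 699
{South, East}: service cost 710
Among all 15 size-2 choices, {South, Central} is lowest.

Choose South and Central; total service cost 657.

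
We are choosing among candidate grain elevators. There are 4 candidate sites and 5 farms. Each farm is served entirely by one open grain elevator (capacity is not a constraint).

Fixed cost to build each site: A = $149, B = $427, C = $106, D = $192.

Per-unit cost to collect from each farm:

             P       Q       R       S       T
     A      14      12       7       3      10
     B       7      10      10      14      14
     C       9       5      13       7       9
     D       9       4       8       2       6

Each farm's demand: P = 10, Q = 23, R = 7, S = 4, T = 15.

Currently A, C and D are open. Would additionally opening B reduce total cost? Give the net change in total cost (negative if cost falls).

No — net change +407 (cost rises by 407).

Current service cost with {A, C, D}: 329.
Adding B: each farm re-picks its cheapest; new service cost 309, saving 20.
Extra fixed cost: 427. Net change = 427 − 20 = 407.
(Totals: 776 → 1183.)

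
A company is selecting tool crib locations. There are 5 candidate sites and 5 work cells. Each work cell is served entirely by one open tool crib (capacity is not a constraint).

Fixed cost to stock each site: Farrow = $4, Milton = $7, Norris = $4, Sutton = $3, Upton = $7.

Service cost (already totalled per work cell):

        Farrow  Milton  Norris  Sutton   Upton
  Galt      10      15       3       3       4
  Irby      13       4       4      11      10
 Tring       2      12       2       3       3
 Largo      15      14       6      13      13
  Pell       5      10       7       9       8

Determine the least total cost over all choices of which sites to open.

For any fixed open set, each work cell goes to its cheapest open site; total = fixed + service.
{Norris}: Galt→Norris 3, Irby→Norris 4, Tring→Norris 2, Largo→Norris 6, Pell→Norris 7. Service 22; fixed 4; total 26.
{Farrow, Norris}: service 20 + fixed 8 = 28
{Norris, Sutton}: Galt→Norris 3, Irby→Norris 4, Tring→Norris 2, Largo→Norris 6, Pell→Norris 7. Service 22; fixed 7; total 29.
{Farrow, Milton, Norris, Sutton, Upton}: service 20 + fixed 25 = 45
No other subset beats 26.

Minimum total cost: 26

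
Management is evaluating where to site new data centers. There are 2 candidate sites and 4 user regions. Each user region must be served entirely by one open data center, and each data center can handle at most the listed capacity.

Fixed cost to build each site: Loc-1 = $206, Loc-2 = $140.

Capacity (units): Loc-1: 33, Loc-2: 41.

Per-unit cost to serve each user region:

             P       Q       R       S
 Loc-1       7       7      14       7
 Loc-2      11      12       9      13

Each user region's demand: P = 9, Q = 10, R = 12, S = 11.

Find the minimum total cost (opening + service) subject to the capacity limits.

Open {Loc-1, Loc-2}: P→Loc-1 7·9=63, Q→Loc-1 7·10=70, R→Loc-2 9·12=108, S→Loc-1 7·11=77.
Loads: Loc-1 carries 30/33, Loc-2 carries 12/41. Service 318; fixed 346; total 664.
Next best feasible plan costs 700.

Minimum total cost: 664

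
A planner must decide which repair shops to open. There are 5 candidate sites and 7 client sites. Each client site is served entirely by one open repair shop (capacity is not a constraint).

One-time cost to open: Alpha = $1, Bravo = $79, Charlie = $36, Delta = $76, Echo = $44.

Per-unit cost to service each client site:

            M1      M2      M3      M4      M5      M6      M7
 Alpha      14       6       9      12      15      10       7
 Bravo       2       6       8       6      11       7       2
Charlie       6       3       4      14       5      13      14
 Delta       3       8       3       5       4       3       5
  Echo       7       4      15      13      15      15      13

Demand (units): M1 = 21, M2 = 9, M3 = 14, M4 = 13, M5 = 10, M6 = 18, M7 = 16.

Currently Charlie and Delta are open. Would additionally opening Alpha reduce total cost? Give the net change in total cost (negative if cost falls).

Current service cost with {Charlie, Delta}: 371.
Adding Alpha: each client site re-picks its cheapest; new service cost 371, saving 0.
Extra fixed cost: 1. Net change = 1 − 0 = 1.
(Totals: 483 → 484.)

No — net change +1 (cost rises by 1).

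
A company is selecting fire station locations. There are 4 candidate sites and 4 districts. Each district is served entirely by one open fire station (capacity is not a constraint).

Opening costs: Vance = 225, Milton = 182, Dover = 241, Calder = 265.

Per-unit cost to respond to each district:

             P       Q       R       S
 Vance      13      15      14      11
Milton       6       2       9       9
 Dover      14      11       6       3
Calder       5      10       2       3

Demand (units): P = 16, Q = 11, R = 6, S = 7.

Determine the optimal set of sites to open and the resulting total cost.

For any fixed open set, each district goes to its cheapest open site; total = fixed + service.
{Milton}: P→Milton 6·16=96, Q→Milton 2·11=22, R→Milton 9·6=54, S→Milton 9·7=63. Service 235; fixed 182; total 417.
{Calder}: service 223 + fixed 265 = 488
{Milton, Calder}: service 135 + fixed 447 = 582
{Vance, Milton, Dover, Calder}: service 135 + fixed 913 = 1048
No other subset beats 417.

Open Milton only; minimum total cost 417.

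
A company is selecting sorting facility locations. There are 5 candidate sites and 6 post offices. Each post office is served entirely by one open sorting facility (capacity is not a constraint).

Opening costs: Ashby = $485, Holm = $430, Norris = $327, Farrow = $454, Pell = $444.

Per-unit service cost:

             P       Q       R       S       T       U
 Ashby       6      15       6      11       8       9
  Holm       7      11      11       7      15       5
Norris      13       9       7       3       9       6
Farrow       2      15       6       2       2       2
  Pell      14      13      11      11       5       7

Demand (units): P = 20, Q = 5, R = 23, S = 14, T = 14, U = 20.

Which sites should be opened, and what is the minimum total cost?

For any fixed open set, each post office goes to its cheapest open site; total = fixed + service.
{Farrow}: P→Farrow 2·20=40, Q→Farrow 15·5=75, R→Farrow 6·23=138, S→Farrow 2·14=28, T→Farrow 2·14=28, U→Farrow 2·20=40. Service 349; fixed 454; total 803.
{Norris}: service 754 + fixed 327 = 1081
{Norris, Farrow}: P→Farrow 2·20=40, Q→Norris 9·5=45, R→Farrow 6·23=138, S→Farrow 2·14=28, T→Farrow 2·14=28, U→Farrow 2·20=40. Service 319; fixed 781; total 1100.
{Ashby, Holm, Norris, Farrow, Pell}: service 319 + fixed 2140 = 2459
No other subset beats 803.

Open Farrow only; minimum total cost 803.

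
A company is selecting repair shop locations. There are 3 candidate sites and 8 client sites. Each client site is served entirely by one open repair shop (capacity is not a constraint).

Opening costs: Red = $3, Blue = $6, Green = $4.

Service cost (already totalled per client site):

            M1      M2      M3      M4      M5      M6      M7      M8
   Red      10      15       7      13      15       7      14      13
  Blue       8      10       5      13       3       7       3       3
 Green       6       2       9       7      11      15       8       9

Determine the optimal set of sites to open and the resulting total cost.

Open Blue and Green; minimum total cost 46.

For any fixed open set, each client site goes to its cheapest open site; total = fixed + service.
{Blue, Green}: M1→Green 6, M2→Green 2, M3→Blue 5, M4→Green 7, M5→Blue 3, M6→Blue 7, M7→Blue 3, M8→Blue 3. Service 36; fixed 10; total 46.
{Red, Blue, Green}: M1→Green 6, M2→Green 2, M3→Blue 5, M4→Green 7, M5→Blue 3, M6→Red 7, M7→Blue 3, M8→Blue 3. Service 36; fixed 13; total 49.
{Blue}: M1→Blue 8, M2→Blue 10, M3→Blue 5, M4→Blue 13, M5→Blue 3, M6→Blue 7, M7→Blue 3, M8→Blue 3. Service 52; fixed 6; total 58.
{Red}: M1→Red 10, M2→Red 15, M3→Red 7, M4→Red 13, M5→Red 15, M6→Red 7, M7→Red 14, M8→Red 13. Service 94; fixed 3; total 97.
No other subset beats 46.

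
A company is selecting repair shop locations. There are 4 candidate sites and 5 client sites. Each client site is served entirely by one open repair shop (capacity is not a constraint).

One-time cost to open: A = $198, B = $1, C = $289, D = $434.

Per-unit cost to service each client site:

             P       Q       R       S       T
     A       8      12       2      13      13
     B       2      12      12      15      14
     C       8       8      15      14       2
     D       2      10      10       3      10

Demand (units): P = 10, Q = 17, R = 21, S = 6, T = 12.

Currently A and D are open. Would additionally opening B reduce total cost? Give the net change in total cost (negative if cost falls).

No — net change +1 (cost rises by 1).

Current service cost with {A, D}: 370.
Adding B: each client site re-picks its cheapest; new service cost 370, saving 0.
Extra fixed cost: 1. Net change = 1 − 0 = 1.
(Totals: 1002 → 1003.)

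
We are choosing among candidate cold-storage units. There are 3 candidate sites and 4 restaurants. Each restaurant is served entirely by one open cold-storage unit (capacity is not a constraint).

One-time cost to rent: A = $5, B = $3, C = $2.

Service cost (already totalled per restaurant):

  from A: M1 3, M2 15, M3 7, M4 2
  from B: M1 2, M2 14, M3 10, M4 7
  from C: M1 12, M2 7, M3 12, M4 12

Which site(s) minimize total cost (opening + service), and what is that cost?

For any fixed open set, each restaurant goes to its cheapest open site; total = fixed + service.
{A, C}: M1→A 3, M2→C 7, M3→A 7, M4→A 2. Service 19; fixed 7; total 26.
{A, B, C}: M1→B 2, M2→C 7, M3→A 7, M4→A 2. Service 18; fixed 10; total 28.
{B, C}: service 26 + fixed 5 = 31
{C}: service 43 + fixed 2 = 45
No other subset beats 26.

Open A and C; minimum total cost 26.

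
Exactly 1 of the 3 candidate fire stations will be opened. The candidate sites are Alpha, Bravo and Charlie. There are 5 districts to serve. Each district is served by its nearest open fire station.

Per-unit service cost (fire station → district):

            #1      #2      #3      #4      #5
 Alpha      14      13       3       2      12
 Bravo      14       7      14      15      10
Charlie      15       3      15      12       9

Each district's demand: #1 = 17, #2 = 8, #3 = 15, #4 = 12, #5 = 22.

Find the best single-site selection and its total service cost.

Choose Alpha only; total service cost 675.

With exactly 1 open, each district uses its cheapest among the chosen.
{Alpha}: #1→Alpha 14·17=238, #2→Alpha 13·8=104, #3→Alpha 3·15=45, #4→Alpha 2·12=24, #5→Alpha 12·22=264. Service cost 675.
{Charlie}: service cost 846
{Bravo}: service cost 904
Among all 3 size-1 choices, {Alpha} is lowest.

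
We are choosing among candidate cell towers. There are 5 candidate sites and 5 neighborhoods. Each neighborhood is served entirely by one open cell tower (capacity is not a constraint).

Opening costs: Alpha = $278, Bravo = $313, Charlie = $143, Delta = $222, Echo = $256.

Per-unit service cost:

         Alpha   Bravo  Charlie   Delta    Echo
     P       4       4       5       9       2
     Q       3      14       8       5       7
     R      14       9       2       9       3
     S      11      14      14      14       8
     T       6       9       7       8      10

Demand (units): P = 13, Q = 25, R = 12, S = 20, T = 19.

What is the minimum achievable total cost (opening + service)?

Minimum total cost: 843

For any fixed open set, each neighborhood goes to its cheapest open site; total = fixed + service.
{Echo}: P→Echo 2·13=26, Q→Echo 7·25=175, R→Echo 3·12=36, S→Echo 8·20=160, T→Echo 10·19=190. Service 587; fixed 256; total 843.
{Charlie}: P→Charlie 5·13=65, Q→Charlie 8·25=200, R→Charlie 2·12=24, S→Charlie 14·20=280, T→Charlie 7·19=133. Service 702; fixed 143; total 845.
{Alpha, Charlie}: P→Alpha 4·13=52, Q→Alpha 3·25=75, R→Charlie 2·12=24, S→Alpha 11·20=220, T→Alpha 6·19=114. Service 485; fixed 421; total 906.
{Alpha, Bravo, Charlie, Delta, Echo}: service 399 + fixed 1212 = 1611
No other subset beats 843.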